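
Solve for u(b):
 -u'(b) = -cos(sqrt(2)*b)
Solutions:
 u(b) = C1 + sqrt(2)*sin(sqrt(2)*b)/2


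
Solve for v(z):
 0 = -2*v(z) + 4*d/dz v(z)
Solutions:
 v(z) = C1*exp(z/2)


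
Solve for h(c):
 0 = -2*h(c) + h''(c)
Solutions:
 h(c) = C1*exp(-sqrt(2)*c) + C2*exp(sqrt(2)*c)


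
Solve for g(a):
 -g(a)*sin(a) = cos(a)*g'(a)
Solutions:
 g(a) = C1*cos(a)


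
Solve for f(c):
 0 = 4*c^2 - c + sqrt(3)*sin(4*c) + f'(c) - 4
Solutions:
 f(c) = C1 - 4*c^3/3 + c^2/2 + 4*c + sqrt(3)*cos(4*c)/4


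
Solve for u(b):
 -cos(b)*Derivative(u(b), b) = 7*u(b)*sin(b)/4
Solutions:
 u(b) = C1*cos(b)^(7/4)


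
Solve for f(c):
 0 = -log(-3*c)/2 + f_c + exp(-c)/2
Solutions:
 f(c) = C1 + c*log(-c)/2 + c*(-1 + log(3))/2 + exp(-c)/2


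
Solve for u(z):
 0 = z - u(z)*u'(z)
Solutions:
 u(z) = -sqrt(C1 + z^2)
 u(z) = sqrt(C1 + z^2)


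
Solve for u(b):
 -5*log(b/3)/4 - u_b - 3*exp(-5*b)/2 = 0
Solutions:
 u(b) = C1 - 5*b*log(b)/4 + 5*b*(1 + log(3))/4 + 3*exp(-5*b)/10


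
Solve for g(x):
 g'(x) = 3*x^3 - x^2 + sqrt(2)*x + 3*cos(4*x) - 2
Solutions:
 g(x) = C1 + 3*x^4/4 - x^3/3 + sqrt(2)*x^2/2 - 2*x + 3*sin(4*x)/4


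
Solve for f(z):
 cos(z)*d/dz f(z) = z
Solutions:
 f(z) = C1 + Integral(z/cos(z), z)


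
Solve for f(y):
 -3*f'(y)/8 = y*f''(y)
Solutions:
 f(y) = C1 + C2*y^(5/8)


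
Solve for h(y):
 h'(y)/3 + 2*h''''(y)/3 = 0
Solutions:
 h(y) = C1 + C4*exp(-2^(2/3)*y/2) + (C2*sin(2^(2/3)*sqrt(3)*y/4) + C3*cos(2^(2/3)*sqrt(3)*y/4))*exp(2^(2/3)*y/4)


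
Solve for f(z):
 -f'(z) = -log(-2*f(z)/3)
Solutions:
 -Integral(1/(log(-_y) - log(3) + log(2)), (_y, f(z))) = C1 - z


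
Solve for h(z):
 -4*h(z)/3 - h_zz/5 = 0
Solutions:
 h(z) = C1*sin(2*sqrt(15)*z/3) + C2*cos(2*sqrt(15)*z/3)


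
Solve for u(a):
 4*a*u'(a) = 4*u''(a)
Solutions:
 u(a) = C1 + C2*erfi(sqrt(2)*a/2)


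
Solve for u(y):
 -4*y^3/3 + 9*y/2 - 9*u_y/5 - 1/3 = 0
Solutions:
 u(y) = C1 - 5*y^4/27 + 5*y^2/4 - 5*y/27


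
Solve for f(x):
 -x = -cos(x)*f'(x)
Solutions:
 f(x) = C1 + Integral(x/cos(x), x)


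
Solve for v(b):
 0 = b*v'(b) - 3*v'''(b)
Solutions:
 v(b) = C1 + Integral(C2*airyai(3^(2/3)*b/3) + C3*airybi(3^(2/3)*b/3), b)


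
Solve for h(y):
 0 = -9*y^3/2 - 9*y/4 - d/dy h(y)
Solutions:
 h(y) = C1 - 9*y^4/8 - 9*y^2/8


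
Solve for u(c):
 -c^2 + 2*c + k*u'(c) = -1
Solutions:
 u(c) = C1 + c^3/(3*k) - c^2/k - c/k


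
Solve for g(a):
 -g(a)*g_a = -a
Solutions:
 g(a) = -sqrt(C1 + a^2)
 g(a) = sqrt(C1 + a^2)


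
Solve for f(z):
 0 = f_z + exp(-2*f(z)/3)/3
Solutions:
 f(z) = 3*log(-sqrt(C1 - z)) - 3*log(3) + 3*log(2)/2
 f(z) = 3*log(C1 - z)/2 - 3*log(3) + 3*log(2)/2


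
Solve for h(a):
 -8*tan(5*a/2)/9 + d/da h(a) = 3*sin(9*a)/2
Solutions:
 h(a) = C1 - 16*log(cos(5*a/2))/45 - cos(9*a)/6


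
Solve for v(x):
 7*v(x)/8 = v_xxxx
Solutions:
 v(x) = C1*exp(-14^(1/4)*x/2) + C2*exp(14^(1/4)*x/2) + C3*sin(14^(1/4)*x/2) + C4*cos(14^(1/4)*x/2)


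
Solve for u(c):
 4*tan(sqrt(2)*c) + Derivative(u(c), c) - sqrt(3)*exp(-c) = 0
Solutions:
 u(c) = C1 - sqrt(2)*log(tan(sqrt(2)*c)^2 + 1) - sqrt(3)*exp(-c)


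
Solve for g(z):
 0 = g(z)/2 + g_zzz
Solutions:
 g(z) = C3*exp(-2^(2/3)*z/2) + (C1*sin(2^(2/3)*sqrt(3)*z/4) + C2*cos(2^(2/3)*sqrt(3)*z/4))*exp(2^(2/3)*z/4)


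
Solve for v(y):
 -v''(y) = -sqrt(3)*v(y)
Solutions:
 v(y) = C1*exp(-3^(1/4)*y) + C2*exp(3^(1/4)*y)


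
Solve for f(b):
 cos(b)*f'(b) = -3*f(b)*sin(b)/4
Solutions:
 f(b) = C1*cos(b)^(3/4)


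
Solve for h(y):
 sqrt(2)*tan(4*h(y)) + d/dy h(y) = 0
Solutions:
 h(y) = -asin(C1*exp(-4*sqrt(2)*y))/4 + pi/4
 h(y) = asin(C1*exp(-4*sqrt(2)*y))/4


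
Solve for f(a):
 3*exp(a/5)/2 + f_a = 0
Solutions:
 f(a) = C1 - 15*exp(a/5)/2


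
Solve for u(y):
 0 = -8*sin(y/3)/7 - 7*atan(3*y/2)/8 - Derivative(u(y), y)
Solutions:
 u(y) = C1 - 7*y*atan(3*y/2)/8 + 7*log(9*y^2 + 4)/24 + 24*cos(y/3)/7


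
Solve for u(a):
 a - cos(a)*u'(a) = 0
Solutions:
 u(a) = C1 + Integral(a/cos(a), a)


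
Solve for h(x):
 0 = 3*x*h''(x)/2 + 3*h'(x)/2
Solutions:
 h(x) = C1 + C2*log(x)


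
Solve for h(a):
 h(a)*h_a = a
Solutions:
 h(a) = -sqrt(C1 + a^2)
 h(a) = sqrt(C1 + a^2)


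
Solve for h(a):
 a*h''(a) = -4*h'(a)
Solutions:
 h(a) = C1 + C2/a^3


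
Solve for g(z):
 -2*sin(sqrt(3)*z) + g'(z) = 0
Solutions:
 g(z) = C1 - 2*sqrt(3)*cos(sqrt(3)*z)/3


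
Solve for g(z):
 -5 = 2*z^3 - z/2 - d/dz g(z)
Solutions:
 g(z) = C1 + z^4/2 - z^2/4 + 5*z


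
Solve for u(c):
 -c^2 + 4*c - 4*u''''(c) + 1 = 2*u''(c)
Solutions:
 u(c) = C1 + C2*c + C3*sin(sqrt(2)*c/2) + C4*cos(sqrt(2)*c/2) - c^4/24 + c^3/3 + 5*c^2/4


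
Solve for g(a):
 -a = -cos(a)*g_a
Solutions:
 g(a) = C1 + Integral(a/cos(a), a)


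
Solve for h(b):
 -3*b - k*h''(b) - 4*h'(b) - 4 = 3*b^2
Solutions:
 h(b) = C1 + C2*exp(-4*b/k) - b^3/4 + 3*b^2*k/16 - 3*b^2/8 - 3*b*k^2/32 + 3*b*k/16 - b


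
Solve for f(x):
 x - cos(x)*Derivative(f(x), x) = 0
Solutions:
 f(x) = C1 + Integral(x/cos(x), x)


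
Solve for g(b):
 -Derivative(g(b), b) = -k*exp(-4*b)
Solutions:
 g(b) = C1 - k*exp(-4*b)/4


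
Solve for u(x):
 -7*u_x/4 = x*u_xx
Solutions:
 u(x) = C1 + C2/x^(3/4)


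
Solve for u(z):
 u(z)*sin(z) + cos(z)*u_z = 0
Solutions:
 u(z) = C1*cos(z)


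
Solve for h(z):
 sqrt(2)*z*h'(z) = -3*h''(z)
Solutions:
 h(z) = C1 + C2*erf(2^(3/4)*sqrt(3)*z/6)


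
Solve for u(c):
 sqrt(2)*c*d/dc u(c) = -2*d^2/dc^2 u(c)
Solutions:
 u(c) = C1 + C2*erf(2^(1/4)*c/2)


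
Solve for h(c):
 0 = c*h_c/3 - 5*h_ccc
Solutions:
 h(c) = C1 + Integral(C2*airyai(15^(2/3)*c/15) + C3*airybi(15^(2/3)*c/15), c)


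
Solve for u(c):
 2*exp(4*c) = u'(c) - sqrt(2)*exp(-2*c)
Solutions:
 u(c) = C1 + exp(4*c)/2 - sqrt(2)*exp(-2*c)/2


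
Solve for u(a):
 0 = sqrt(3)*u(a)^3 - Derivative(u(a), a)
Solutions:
 u(a) = -sqrt(2)*sqrt(-1/(C1 + sqrt(3)*a))/2
 u(a) = sqrt(2)*sqrt(-1/(C1 + sqrt(3)*a))/2


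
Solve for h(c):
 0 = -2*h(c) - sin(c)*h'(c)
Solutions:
 h(c) = C1*(cos(c) + 1)/(cos(c) - 1)


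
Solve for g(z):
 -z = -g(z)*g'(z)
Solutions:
 g(z) = -sqrt(C1 + z^2)
 g(z) = sqrt(C1 + z^2)


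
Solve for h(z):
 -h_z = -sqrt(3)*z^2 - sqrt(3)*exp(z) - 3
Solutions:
 h(z) = C1 + sqrt(3)*z^3/3 + 3*z + sqrt(3)*exp(z)


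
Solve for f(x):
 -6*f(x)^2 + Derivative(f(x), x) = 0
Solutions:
 f(x) = -1/(C1 + 6*x)


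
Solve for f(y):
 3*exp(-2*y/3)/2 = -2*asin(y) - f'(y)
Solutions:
 f(y) = C1 - 2*y*asin(y) - 2*sqrt(1 - y^2) + 9*exp(-2*y/3)/4


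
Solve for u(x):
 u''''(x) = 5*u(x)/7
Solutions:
 u(x) = C1*exp(-5^(1/4)*7^(3/4)*x/7) + C2*exp(5^(1/4)*7^(3/4)*x/7) + C3*sin(5^(1/4)*7^(3/4)*x/7) + C4*cos(5^(1/4)*7^(3/4)*x/7)


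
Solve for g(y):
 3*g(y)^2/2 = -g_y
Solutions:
 g(y) = 2/(C1 + 3*y)


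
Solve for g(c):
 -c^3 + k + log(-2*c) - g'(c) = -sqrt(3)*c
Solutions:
 g(c) = C1 - c^4/4 + sqrt(3)*c^2/2 + c*(k - 1 + log(2)) + c*log(-c)


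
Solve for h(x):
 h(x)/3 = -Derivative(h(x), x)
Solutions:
 h(x) = C1*exp(-x/3)


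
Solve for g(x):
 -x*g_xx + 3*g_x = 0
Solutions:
 g(x) = C1 + C2*x^4


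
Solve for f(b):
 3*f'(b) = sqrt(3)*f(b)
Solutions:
 f(b) = C1*exp(sqrt(3)*b/3)


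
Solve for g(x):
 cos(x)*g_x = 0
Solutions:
 g(x) = C1


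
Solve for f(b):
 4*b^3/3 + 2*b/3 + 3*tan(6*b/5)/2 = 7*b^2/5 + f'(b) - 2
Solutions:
 f(b) = C1 + b^4/3 - 7*b^3/15 + b^2/3 + 2*b - 5*log(cos(6*b/5))/4


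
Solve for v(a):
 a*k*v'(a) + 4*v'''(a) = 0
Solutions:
 v(a) = C1 + Integral(C2*airyai(2^(1/3)*a*(-k)^(1/3)/2) + C3*airybi(2^(1/3)*a*(-k)^(1/3)/2), a)


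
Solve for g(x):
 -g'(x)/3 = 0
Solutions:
 g(x) = C1


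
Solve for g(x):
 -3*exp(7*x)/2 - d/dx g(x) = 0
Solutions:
 g(x) = C1 - 3*exp(7*x)/14


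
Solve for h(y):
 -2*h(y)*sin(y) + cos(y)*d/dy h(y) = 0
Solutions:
 h(y) = C1/cos(y)^2


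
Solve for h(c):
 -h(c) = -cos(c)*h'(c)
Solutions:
 h(c) = C1*sqrt(sin(c) + 1)/sqrt(sin(c) - 1)


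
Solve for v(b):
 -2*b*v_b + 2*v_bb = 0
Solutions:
 v(b) = C1 + C2*erfi(sqrt(2)*b/2)


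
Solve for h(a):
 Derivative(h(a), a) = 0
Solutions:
 h(a) = C1


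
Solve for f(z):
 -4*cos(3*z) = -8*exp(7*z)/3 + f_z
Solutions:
 f(z) = C1 + 8*exp(7*z)/21 - 4*sin(3*z)/3


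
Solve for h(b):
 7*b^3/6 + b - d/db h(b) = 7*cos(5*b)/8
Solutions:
 h(b) = C1 + 7*b^4/24 + b^2/2 - 7*sin(5*b)/40


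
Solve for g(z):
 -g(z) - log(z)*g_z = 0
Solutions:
 g(z) = C1*exp(-li(z))


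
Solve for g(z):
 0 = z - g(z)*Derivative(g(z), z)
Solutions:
 g(z) = -sqrt(C1 + z^2)
 g(z) = sqrt(C1 + z^2)


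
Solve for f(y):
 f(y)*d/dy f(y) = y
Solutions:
 f(y) = -sqrt(C1 + y^2)
 f(y) = sqrt(C1 + y^2)


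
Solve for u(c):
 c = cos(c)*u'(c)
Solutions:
 u(c) = C1 + Integral(c/cos(c), c)


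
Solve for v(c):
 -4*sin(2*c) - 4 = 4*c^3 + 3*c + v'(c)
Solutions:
 v(c) = C1 - c^4 - 3*c^2/2 - 4*c + 2*cos(2*c)


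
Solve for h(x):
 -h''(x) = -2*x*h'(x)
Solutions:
 h(x) = C1 + C2*erfi(x)


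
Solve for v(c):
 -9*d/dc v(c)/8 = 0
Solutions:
 v(c) = C1


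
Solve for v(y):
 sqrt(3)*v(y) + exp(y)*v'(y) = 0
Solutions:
 v(y) = C1*exp(sqrt(3)*exp(-y))


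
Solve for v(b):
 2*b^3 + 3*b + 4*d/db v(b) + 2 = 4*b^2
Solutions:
 v(b) = C1 - b^4/8 + b^3/3 - 3*b^2/8 - b/2


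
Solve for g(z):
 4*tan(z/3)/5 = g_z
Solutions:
 g(z) = C1 - 12*log(cos(z/3))/5


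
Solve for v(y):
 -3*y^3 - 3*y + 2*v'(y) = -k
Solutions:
 v(y) = C1 - k*y/2 + 3*y^4/8 + 3*y^2/4


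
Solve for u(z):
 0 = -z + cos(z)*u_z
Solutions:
 u(z) = C1 + Integral(z/cos(z), z)


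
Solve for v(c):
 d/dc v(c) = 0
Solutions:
 v(c) = C1


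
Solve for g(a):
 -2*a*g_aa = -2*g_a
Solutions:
 g(a) = C1 + C2*a^2


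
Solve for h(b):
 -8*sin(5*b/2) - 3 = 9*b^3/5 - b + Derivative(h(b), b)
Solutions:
 h(b) = C1 - 9*b^4/20 + b^2/2 - 3*b + 16*cos(5*b/2)/5


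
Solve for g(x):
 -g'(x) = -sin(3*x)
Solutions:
 g(x) = C1 - cos(3*x)/3


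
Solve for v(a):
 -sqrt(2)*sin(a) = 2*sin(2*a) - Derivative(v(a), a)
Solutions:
 v(a) = C1 + 2*sin(a)^2 - sqrt(2)*cos(a)


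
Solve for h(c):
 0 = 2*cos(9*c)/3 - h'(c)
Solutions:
 h(c) = C1 + 2*sin(9*c)/27


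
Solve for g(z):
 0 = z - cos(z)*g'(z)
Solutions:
 g(z) = C1 + Integral(z/cos(z), z)


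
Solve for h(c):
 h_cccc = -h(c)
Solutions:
 h(c) = (C1*sin(sqrt(2)*c/2) + C2*cos(sqrt(2)*c/2))*exp(-sqrt(2)*c/2) + (C3*sin(sqrt(2)*c/2) + C4*cos(sqrt(2)*c/2))*exp(sqrt(2)*c/2)


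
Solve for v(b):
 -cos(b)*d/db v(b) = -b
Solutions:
 v(b) = C1 + Integral(b/cos(b), b)


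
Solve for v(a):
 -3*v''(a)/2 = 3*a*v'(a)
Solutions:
 v(a) = C1 + C2*erf(a)


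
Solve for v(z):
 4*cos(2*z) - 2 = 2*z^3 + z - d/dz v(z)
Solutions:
 v(z) = C1 + z^4/2 + z^2/2 + 2*z - 2*sin(2*z)


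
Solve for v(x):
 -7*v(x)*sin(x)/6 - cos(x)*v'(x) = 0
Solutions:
 v(x) = C1*cos(x)^(7/6)


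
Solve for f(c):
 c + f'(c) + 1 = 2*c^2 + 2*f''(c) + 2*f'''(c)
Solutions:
 f(c) = C1 + C2*exp(c*(-1 + sqrt(3))/2) + C3*exp(-c*(1 + sqrt(3))/2) + 2*c^3/3 + 7*c^2/2 + 21*c


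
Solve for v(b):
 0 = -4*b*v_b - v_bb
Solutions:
 v(b) = C1 + C2*erf(sqrt(2)*b)


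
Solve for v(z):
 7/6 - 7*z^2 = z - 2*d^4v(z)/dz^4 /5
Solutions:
 v(z) = C1 + C2*z + C3*z^2 + C4*z^3 + 7*z^6/144 + z^5/48 - 35*z^4/288


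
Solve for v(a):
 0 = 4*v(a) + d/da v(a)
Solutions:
 v(a) = C1*exp(-4*a)


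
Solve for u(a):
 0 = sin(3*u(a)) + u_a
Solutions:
 u(a) = -acos((-C1 - exp(6*a))/(C1 - exp(6*a)))/3 + 2*pi/3
 u(a) = acos((-C1 - exp(6*a))/(C1 - exp(6*a)))/3


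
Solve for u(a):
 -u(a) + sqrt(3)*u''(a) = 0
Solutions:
 u(a) = C1*exp(-3^(3/4)*a/3) + C2*exp(3^(3/4)*a/3)


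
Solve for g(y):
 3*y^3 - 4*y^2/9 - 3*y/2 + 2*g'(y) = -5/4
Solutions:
 g(y) = C1 - 3*y^4/8 + 2*y^3/27 + 3*y^2/8 - 5*y/8


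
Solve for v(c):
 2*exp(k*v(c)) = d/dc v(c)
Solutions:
 v(c) = Piecewise((log(-1/(C1*k + 2*c*k))/k, Ne(k, 0)), (nan, True))
 v(c) = Piecewise((C1 + 2*c, Eq(k, 0)), (nan, True))


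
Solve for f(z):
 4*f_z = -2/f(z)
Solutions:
 f(z) = -sqrt(C1 - z)
 f(z) = sqrt(C1 - z)


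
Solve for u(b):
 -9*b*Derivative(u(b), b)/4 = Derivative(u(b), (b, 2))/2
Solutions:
 u(b) = C1 + C2*erf(3*b/2)


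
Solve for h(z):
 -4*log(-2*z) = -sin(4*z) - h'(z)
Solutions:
 h(z) = C1 + 4*z*log(-z) - 4*z + 4*z*log(2) + cos(4*z)/4


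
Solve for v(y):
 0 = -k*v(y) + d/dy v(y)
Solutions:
 v(y) = C1*exp(k*y)


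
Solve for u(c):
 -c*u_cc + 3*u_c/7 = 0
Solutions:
 u(c) = C1 + C2*c^(10/7)


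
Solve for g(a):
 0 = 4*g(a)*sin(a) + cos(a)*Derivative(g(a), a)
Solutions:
 g(a) = C1*cos(a)^4


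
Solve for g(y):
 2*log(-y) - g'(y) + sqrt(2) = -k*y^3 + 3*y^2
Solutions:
 g(y) = C1 + k*y^4/4 - y^3 + 2*y*log(-y) + y*(-2 + sqrt(2))


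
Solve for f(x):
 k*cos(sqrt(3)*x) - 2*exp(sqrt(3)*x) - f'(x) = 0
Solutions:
 f(x) = C1 + sqrt(3)*k*sin(sqrt(3)*x)/3 - 2*sqrt(3)*exp(sqrt(3)*x)/3


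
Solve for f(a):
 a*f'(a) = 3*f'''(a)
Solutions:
 f(a) = C1 + Integral(C2*airyai(3^(2/3)*a/3) + C3*airybi(3^(2/3)*a/3), a)


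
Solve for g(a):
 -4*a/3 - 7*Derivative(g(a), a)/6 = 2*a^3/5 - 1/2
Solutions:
 g(a) = C1 - 3*a^4/35 - 4*a^2/7 + 3*a/7


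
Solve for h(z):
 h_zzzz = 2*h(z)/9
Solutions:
 h(z) = C1*exp(-2^(1/4)*sqrt(3)*z/3) + C2*exp(2^(1/4)*sqrt(3)*z/3) + C3*sin(2^(1/4)*sqrt(3)*z/3) + C4*cos(2^(1/4)*sqrt(3)*z/3)


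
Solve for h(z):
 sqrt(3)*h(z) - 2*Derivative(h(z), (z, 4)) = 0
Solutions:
 h(z) = C1*exp(-2^(3/4)*3^(1/8)*z/2) + C2*exp(2^(3/4)*3^(1/8)*z/2) + C3*sin(2^(3/4)*3^(1/8)*z/2) + C4*cos(2^(3/4)*3^(1/8)*z/2)


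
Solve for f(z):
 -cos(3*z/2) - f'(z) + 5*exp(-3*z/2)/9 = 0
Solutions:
 f(z) = C1 - 2*sin(3*z/2)/3 - 10*exp(-3*z/2)/27


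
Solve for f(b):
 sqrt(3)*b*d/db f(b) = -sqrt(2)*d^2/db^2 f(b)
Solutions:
 f(b) = C1 + C2*erf(6^(1/4)*b/2)


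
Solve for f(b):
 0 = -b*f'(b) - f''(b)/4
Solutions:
 f(b) = C1 + C2*erf(sqrt(2)*b)


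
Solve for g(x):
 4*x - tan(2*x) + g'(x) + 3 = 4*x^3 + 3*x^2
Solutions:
 g(x) = C1 + x^4 + x^3 - 2*x^2 - 3*x - log(cos(2*x))/2


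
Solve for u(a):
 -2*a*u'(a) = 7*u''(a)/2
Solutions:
 u(a) = C1 + C2*erf(sqrt(14)*a/7)


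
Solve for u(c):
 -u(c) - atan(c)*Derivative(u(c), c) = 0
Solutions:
 u(c) = C1*exp(-Integral(1/atan(c), c))


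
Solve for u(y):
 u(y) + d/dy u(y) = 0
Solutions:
 u(y) = C1*exp(-y)


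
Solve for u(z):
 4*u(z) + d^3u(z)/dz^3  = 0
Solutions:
 u(z) = C3*exp(-2^(2/3)*z) + (C1*sin(2^(2/3)*sqrt(3)*z/2) + C2*cos(2^(2/3)*sqrt(3)*z/2))*exp(2^(2/3)*z/2)


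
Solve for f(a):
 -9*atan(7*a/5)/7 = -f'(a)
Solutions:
 f(a) = C1 + 9*a*atan(7*a/5)/7 - 45*log(49*a^2 + 25)/98


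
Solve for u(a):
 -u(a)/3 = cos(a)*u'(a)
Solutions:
 u(a) = C1*(sin(a) - 1)^(1/6)/(sin(a) + 1)^(1/6)


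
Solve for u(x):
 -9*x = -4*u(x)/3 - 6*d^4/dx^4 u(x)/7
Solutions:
 u(x) = 27*x/4 + (C1*sin(2^(3/4)*sqrt(3)*7^(1/4)*x/6) + C2*cos(2^(3/4)*sqrt(3)*7^(1/4)*x/6))*exp(-2^(3/4)*sqrt(3)*7^(1/4)*x/6) + (C3*sin(2^(3/4)*sqrt(3)*7^(1/4)*x/6) + C4*cos(2^(3/4)*sqrt(3)*7^(1/4)*x/6))*exp(2^(3/4)*sqrt(3)*7^(1/4)*x/6)


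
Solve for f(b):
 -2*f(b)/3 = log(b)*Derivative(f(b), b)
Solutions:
 f(b) = C1*exp(-2*li(b)/3)


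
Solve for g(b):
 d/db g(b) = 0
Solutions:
 g(b) = C1


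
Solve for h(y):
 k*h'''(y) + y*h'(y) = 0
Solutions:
 h(y) = C1 + Integral(C2*airyai(y*(-1/k)^(1/3)) + C3*airybi(y*(-1/k)^(1/3)), y)


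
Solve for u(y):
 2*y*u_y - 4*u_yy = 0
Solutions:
 u(y) = C1 + C2*erfi(y/2)


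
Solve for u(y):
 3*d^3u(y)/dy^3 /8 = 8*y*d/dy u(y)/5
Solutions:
 u(y) = C1 + Integral(C2*airyai(4*15^(2/3)*y/15) + C3*airybi(4*15^(2/3)*y/15), y)


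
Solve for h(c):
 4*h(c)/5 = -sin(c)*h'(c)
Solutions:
 h(c) = C1*(cos(c) + 1)^(2/5)/(cos(c) - 1)^(2/5)


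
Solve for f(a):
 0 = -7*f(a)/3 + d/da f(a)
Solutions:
 f(a) = C1*exp(7*a/3)


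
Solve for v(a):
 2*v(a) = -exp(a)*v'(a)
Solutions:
 v(a) = C1*exp(2*exp(-a))


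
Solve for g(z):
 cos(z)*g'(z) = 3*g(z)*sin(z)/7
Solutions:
 g(z) = C1/cos(z)^(3/7)


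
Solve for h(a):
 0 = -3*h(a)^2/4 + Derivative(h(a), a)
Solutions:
 h(a) = -4/(C1 + 3*a)


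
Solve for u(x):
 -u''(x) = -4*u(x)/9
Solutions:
 u(x) = C1*exp(-2*x/3) + C2*exp(2*x/3)


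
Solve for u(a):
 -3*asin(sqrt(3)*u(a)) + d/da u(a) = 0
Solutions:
 Integral(1/asin(sqrt(3)*_y), (_y, u(a))) = C1 + 3*a


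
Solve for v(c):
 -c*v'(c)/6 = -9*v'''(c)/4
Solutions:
 v(c) = C1 + Integral(C2*airyai(2^(1/3)*c/3) + C3*airybi(2^(1/3)*c/3), c)


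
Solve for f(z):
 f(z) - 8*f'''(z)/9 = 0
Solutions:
 f(z) = C3*exp(3^(2/3)*z/2) + (C1*sin(3*3^(1/6)*z/4) + C2*cos(3*3^(1/6)*z/4))*exp(-3^(2/3)*z/4)


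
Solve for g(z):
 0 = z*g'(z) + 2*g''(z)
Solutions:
 g(z) = C1 + C2*erf(z/2)


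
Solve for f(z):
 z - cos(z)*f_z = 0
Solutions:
 f(z) = C1 + Integral(z/cos(z), z)


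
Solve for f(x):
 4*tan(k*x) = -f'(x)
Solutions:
 f(x) = C1 - 4*Piecewise((-log(cos(k*x))/k, Ne(k, 0)), (0, True))


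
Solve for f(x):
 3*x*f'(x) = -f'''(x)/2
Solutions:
 f(x) = C1 + Integral(C2*airyai(-6^(1/3)*x) + C3*airybi(-6^(1/3)*x), x)


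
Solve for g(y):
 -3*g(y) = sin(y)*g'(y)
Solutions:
 g(y) = C1*(cos(y) + 1)^(3/2)/(cos(y) - 1)^(3/2)


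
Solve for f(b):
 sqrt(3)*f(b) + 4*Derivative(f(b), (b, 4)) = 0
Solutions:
 f(b) = (C1*sin(3^(1/8)*b/2) + C2*cos(3^(1/8)*b/2))*exp(-3^(1/8)*b/2) + (C3*sin(3^(1/8)*b/2) + C4*cos(3^(1/8)*b/2))*exp(3^(1/8)*b/2)


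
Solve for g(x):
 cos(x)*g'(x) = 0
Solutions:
 g(x) = C1


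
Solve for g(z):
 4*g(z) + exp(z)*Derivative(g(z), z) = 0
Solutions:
 g(z) = C1*exp(4*exp(-z))


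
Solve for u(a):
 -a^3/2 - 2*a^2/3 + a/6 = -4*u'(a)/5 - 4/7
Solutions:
 u(a) = C1 + 5*a^4/32 + 5*a^3/18 - 5*a^2/48 - 5*a/7


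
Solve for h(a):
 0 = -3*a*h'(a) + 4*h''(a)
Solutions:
 h(a) = C1 + C2*erfi(sqrt(6)*a/4)


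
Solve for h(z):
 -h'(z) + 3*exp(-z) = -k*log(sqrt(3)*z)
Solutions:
 h(z) = C1 + k*z*log(z) + k*z*(-1 + log(3)/2) - 3*exp(-z)


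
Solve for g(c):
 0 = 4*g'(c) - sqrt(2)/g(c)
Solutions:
 g(c) = -sqrt(C1 + 2*sqrt(2)*c)/2
 g(c) = sqrt(C1 + 2*sqrt(2)*c)/2


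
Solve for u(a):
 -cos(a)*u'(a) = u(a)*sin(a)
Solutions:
 u(a) = C1*cos(a)


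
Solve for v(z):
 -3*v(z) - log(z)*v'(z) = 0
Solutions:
 v(z) = C1*exp(-3*li(z))


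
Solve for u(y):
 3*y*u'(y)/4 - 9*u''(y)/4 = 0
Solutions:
 u(y) = C1 + C2*erfi(sqrt(6)*y/6)


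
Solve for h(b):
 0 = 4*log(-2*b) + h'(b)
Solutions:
 h(b) = C1 - 4*b*log(-b) + 4*b*(1 - log(2))


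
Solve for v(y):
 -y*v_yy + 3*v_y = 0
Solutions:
 v(y) = C1 + C2*y^4


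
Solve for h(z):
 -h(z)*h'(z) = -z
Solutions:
 h(z) = -sqrt(C1 + z^2)
 h(z) = sqrt(C1 + z^2)


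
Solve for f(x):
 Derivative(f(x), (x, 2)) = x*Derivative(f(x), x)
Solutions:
 f(x) = C1 + C2*erfi(sqrt(2)*x/2)


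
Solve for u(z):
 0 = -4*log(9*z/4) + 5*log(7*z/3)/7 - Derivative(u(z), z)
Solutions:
 u(z) = C1 - 23*z*log(z)/7 - 61*z*log(3)/7 + 5*z*log(7)/7 + 23*z/7 + 8*z*log(2)


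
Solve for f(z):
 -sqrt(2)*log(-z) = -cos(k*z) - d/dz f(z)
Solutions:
 f(z) = C1 + sqrt(2)*z*(log(-z) - 1) - Piecewise((sin(k*z)/k, Ne(k, 0)), (z, True))


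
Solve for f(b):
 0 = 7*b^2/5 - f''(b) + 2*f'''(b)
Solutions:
 f(b) = C1 + C2*b + C3*exp(b/2) + 7*b^4/60 + 14*b^3/15 + 28*b^2/5


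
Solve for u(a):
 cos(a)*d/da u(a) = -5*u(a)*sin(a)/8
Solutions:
 u(a) = C1*cos(a)^(5/8)


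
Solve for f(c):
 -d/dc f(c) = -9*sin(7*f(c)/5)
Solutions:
 -9*c + 5*log(cos(7*f(c)/5) - 1)/14 - 5*log(cos(7*f(c)/5) + 1)/14 = C1


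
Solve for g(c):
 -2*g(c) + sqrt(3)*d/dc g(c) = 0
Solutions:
 g(c) = C1*exp(2*sqrt(3)*c/3)


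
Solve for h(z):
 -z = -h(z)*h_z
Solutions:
 h(z) = -sqrt(C1 + z^2)
 h(z) = sqrt(C1 + z^2)


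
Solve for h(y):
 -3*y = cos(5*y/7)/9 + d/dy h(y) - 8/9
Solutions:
 h(y) = C1 - 3*y^2/2 + 8*y/9 - 7*sin(5*y/7)/45


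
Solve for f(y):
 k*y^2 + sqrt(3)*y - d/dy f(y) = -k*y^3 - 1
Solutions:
 f(y) = C1 + k*y^4/4 + k*y^3/3 + sqrt(3)*y^2/2 + y


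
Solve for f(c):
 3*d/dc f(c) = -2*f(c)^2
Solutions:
 f(c) = 3/(C1 + 2*c)


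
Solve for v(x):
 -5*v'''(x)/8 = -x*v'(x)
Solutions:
 v(x) = C1 + Integral(C2*airyai(2*5^(2/3)*x/5) + C3*airybi(2*5^(2/3)*x/5), x)


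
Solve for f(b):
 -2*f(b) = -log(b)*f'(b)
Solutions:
 f(b) = C1*exp(2*li(b))


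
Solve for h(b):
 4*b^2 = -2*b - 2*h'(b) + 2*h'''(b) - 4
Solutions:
 h(b) = C1 + C2*exp(-b) + C3*exp(b) - 2*b^3/3 - b^2/2 - 6*b


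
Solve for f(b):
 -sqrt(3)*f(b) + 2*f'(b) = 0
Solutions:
 f(b) = C1*exp(sqrt(3)*b/2)


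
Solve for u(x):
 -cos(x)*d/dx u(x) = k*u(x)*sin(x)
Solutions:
 u(x) = C1*exp(k*log(cos(x)))


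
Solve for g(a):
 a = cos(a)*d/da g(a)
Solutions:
 g(a) = C1 + Integral(a/cos(a), a)


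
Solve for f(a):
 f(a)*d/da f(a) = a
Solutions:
 f(a) = -sqrt(C1 + a^2)
 f(a) = sqrt(C1 + a^2)


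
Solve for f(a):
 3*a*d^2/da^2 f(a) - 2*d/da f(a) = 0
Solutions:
 f(a) = C1 + C2*a^(5/3)


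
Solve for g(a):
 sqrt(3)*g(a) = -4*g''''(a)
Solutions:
 g(a) = (C1*sin(3^(1/8)*a/2) + C2*cos(3^(1/8)*a/2))*exp(-3^(1/8)*a/2) + (C3*sin(3^(1/8)*a/2) + C4*cos(3^(1/8)*a/2))*exp(3^(1/8)*a/2)


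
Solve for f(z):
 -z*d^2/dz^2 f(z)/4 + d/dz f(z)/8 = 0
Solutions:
 f(z) = C1 + C2*z^(3/2)


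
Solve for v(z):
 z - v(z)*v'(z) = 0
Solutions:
 v(z) = -sqrt(C1 + z^2)
 v(z) = sqrt(C1 + z^2)


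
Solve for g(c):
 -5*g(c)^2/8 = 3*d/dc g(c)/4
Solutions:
 g(c) = 6/(C1 + 5*c)


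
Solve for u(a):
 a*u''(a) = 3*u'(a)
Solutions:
 u(a) = C1 + C2*a^4


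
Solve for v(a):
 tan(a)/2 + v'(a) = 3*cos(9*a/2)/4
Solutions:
 v(a) = C1 + log(cos(a))/2 + sin(9*a/2)/6


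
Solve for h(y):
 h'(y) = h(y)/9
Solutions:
 h(y) = C1*exp(y/9)


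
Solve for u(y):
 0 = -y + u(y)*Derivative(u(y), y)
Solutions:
 u(y) = -sqrt(C1 + y^2)
 u(y) = sqrt(C1 + y^2)


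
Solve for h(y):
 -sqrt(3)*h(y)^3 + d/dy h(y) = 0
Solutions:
 h(y) = -sqrt(2)*sqrt(-1/(C1 + sqrt(3)*y))/2
 h(y) = sqrt(2)*sqrt(-1/(C1 + sqrt(3)*y))/2


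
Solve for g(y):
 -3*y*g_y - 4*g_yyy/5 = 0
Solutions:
 g(y) = C1 + Integral(C2*airyai(-30^(1/3)*y/2) + C3*airybi(-30^(1/3)*y/2), y)


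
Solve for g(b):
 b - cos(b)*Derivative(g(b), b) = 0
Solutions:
 g(b) = C1 + Integral(b/cos(b), b)


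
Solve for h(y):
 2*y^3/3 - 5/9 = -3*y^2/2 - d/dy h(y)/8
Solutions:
 h(y) = C1 - 4*y^4/3 - 4*y^3 + 40*y/9


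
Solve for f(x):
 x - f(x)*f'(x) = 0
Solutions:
 f(x) = -sqrt(C1 + x^2)
 f(x) = sqrt(C1 + x^2)


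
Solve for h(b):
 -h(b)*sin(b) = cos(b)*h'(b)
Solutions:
 h(b) = C1*cos(b)


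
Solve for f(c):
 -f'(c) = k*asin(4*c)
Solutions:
 f(c) = C1 - k*(c*asin(4*c) + sqrt(1 - 16*c^2)/4)


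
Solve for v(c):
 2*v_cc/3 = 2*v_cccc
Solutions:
 v(c) = C1 + C2*c + C3*exp(-sqrt(3)*c/3) + C4*exp(sqrt(3)*c/3)


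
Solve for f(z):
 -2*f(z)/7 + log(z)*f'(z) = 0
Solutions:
 f(z) = C1*exp(2*li(z)/7)


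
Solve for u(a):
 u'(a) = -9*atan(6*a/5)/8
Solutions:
 u(a) = C1 - 9*a*atan(6*a/5)/8 + 15*log(36*a^2 + 25)/32


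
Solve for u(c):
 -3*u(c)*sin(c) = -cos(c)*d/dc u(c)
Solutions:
 u(c) = C1/cos(c)^3


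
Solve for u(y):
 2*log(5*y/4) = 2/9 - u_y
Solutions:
 u(y) = C1 - 2*y*log(y) + y*log(16/25) + 20*y/9


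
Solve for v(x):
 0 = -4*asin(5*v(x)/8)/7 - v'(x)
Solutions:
 Integral(1/asin(5*_y/8), (_y, v(x))) = C1 - 4*x/7


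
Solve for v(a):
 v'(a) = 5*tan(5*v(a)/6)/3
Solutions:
 v(a) = -6*asin(C1*exp(25*a/18))/5 + 6*pi/5
 v(a) = 6*asin(C1*exp(25*a/18))/5


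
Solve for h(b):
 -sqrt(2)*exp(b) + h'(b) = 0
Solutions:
 h(b) = C1 + sqrt(2)*exp(b)


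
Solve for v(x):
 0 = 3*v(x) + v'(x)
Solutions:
 v(x) = C1*exp(-3*x)


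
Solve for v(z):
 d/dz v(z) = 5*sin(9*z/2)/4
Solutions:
 v(z) = C1 - 5*cos(9*z/2)/18


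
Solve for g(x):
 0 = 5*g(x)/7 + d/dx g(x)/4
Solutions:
 g(x) = C1*exp(-20*x/7)


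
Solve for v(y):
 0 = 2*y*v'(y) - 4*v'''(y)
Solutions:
 v(y) = C1 + Integral(C2*airyai(2^(2/3)*y/2) + C3*airybi(2^(2/3)*y/2), y)


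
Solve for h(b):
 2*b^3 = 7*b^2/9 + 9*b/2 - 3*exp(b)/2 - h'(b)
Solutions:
 h(b) = C1 - b^4/2 + 7*b^3/27 + 9*b^2/4 - 3*exp(b)/2


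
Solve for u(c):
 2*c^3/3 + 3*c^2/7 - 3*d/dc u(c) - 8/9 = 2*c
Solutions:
 u(c) = C1 + c^4/18 + c^3/21 - c^2/3 - 8*c/27


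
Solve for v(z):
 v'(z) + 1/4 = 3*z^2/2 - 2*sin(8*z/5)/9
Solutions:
 v(z) = C1 + z^3/2 - z/4 + 5*cos(8*z/5)/36


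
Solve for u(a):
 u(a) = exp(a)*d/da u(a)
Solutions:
 u(a) = C1*exp(-exp(-a))


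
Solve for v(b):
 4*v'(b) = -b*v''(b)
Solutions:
 v(b) = C1 + C2/b^3


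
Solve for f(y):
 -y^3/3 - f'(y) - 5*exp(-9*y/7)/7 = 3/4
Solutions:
 f(y) = C1 - y^4/12 - 3*y/4 + 5*exp(-9*y/7)/9


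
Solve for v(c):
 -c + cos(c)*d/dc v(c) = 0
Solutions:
 v(c) = C1 + Integral(c/cos(c), c)


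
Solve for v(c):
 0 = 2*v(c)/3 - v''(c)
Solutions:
 v(c) = C1*exp(-sqrt(6)*c/3) + C2*exp(sqrt(6)*c/3)


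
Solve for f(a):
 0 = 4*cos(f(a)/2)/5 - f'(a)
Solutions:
 -4*a/5 - log(sin(f(a)/2) - 1) + log(sin(f(a)/2) + 1) = C1


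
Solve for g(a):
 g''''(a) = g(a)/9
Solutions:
 g(a) = C1*exp(-sqrt(3)*a/3) + C2*exp(sqrt(3)*a/3) + C3*sin(sqrt(3)*a/3) + C4*cos(sqrt(3)*a/3)


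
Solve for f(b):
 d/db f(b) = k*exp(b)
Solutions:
 f(b) = C1 + k*exp(b)


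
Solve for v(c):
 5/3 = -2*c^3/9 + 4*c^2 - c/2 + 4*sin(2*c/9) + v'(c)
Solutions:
 v(c) = C1 + c^4/18 - 4*c^3/3 + c^2/4 + 5*c/3 + 18*cos(2*c/9)


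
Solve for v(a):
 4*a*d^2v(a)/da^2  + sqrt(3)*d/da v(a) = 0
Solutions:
 v(a) = C1 + C2*a^(1 - sqrt(3)/4)


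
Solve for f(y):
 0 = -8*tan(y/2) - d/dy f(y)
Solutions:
 f(y) = C1 + 16*log(cos(y/2))


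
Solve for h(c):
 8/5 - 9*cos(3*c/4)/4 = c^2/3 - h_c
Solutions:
 h(c) = C1 + c^3/9 - 8*c/5 + 3*sin(3*c/4)


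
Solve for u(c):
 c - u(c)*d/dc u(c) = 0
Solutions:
 u(c) = -sqrt(C1 + c^2)
 u(c) = sqrt(C1 + c^2)


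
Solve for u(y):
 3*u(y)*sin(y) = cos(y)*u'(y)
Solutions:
 u(y) = C1/cos(y)^3


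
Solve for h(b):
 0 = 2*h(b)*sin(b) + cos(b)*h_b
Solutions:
 h(b) = C1*cos(b)^2


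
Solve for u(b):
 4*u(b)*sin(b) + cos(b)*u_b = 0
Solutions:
 u(b) = C1*cos(b)^4


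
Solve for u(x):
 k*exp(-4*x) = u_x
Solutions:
 u(x) = C1 - k*exp(-4*x)/4


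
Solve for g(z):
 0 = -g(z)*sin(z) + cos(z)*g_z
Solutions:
 g(z) = C1/cos(z)


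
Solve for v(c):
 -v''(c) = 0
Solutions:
 v(c) = C1 + C2*c


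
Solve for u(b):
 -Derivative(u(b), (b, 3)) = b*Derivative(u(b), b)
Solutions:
 u(b) = C1 + Integral(C2*airyai(-b) + C3*airybi(-b), b)


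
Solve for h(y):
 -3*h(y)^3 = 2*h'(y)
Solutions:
 h(y) = -sqrt(-1/(C1 - 3*y))
 h(y) = sqrt(-1/(C1 - 3*y))


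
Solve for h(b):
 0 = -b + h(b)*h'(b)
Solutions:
 h(b) = -sqrt(C1 + b^2)
 h(b) = sqrt(C1 + b^2)


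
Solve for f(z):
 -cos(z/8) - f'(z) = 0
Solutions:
 f(z) = C1 - 8*sin(z/8)


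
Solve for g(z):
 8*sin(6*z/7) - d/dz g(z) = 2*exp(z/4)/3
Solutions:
 g(z) = C1 - 8*exp(z/4)/3 - 28*cos(6*z/7)/3


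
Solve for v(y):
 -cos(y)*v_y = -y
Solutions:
 v(y) = C1 + Integral(y/cos(y), y)


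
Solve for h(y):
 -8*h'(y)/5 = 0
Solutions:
 h(y) = C1


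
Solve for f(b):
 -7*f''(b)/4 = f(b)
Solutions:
 f(b) = C1*sin(2*sqrt(7)*b/7) + C2*cos(2*sqrt(7)*b/7)


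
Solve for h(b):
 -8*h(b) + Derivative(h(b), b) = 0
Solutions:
 h(b) = C1*exp(8*b)


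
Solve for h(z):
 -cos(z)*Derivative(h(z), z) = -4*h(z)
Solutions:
 h(z) = C1*(sin(z)^2 + 2*sin(z) + 1)/(sin(z)^2 - 2*sin(z) + 1)


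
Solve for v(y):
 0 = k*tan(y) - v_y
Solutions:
 v(y) = C1 - k*log(cos(y))


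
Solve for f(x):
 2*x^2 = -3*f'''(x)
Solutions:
 f(x) = C1 + C2*x + C3*x^2 - x^5/90


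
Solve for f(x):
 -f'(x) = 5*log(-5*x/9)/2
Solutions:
 f(x) = C1 - 5*x*log(-x)/2 + x*(-5*log(5)/2 + 5/2 + 5*log(3))


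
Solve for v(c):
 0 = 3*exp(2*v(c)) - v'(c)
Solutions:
 v(c) = log(-sqrt(-1/(C1 + 3*c))) - log(2)/2
 v(c) = log(-1/(C1 + 3*c))/2 - log(2)/2


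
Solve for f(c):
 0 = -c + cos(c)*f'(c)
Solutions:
 f(c) = C1 + Integral(c/cos(c), c)


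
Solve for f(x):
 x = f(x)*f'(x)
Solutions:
 f(x) = -sqrt(C1 + x^2)
 f(x) = sqrt(C1 + x^2)


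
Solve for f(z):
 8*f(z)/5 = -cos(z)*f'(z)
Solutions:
 f(z) = C1*(sin(z) - 1)^(4/5)/(sin(z) + 1)^(4/5)


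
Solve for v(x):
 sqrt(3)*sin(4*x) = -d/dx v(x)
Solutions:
 v(x) = C1 + sqrt(3)*cos(4*x)/4


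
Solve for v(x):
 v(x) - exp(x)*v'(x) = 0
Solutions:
 v(x) = C1*exp(-exp(-x))


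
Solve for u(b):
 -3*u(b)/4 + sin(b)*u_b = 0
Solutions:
 u(b) = C1*(cos(b) - 1)^(3/8)/(cos(b) + 1)^(3/8)


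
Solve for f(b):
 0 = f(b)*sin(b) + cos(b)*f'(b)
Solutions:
 f(b) = C1*cos(b)


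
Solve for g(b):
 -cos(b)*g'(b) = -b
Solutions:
 g(b) = C1 + Integral(b/cos(b), b)


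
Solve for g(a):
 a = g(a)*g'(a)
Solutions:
 g(a) = -sqrt(C1 + a^2)
 g(a) = sqrt(C1 + a^2)


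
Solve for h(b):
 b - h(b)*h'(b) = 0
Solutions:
 h(b) = -sqrt(C1 + b^2)
 h(b) = sqrt(C1 + b^2)


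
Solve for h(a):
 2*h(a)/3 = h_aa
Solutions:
 h(a) = C1*exp(-sqrt(6)*a/3) + C2*exp(sqrt(6)*a/3)


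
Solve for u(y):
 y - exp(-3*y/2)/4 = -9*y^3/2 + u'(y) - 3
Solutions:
 u(y) = C1 + 9*y^4/8 + y^2/2 + 3*y + exp(-3*y/2)/6


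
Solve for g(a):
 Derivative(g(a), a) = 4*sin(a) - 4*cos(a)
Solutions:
 g(a) = C1 - 4*sqrt(2)*sin(a + pi/4)


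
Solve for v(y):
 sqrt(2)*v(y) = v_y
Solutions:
 v(y) = C1*exp(sqrt(2)*y)


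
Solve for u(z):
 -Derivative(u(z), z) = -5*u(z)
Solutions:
 u(z) = C1*exp(5*z)


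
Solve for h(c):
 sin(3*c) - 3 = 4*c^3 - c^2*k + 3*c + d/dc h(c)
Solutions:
 h(c) = C1 - c^4 + c^3*k/3 - 3*c^2/2 - 3*c - cos(3*c)/3


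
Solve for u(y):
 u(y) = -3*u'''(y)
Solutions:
 u(y) = C3*exp(-3^(2/3)*y/3) + (C1*sin(3^(1/6)*y/2) + C2*cos(3^(1/6)*y/2))*exp(3^(2/3)*y/6)


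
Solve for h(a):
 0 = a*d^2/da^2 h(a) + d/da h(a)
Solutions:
 h(a) = C1 + C2*log(a)


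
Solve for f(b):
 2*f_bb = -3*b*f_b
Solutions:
 f(b) = C1 + C2*erf(sqrt(3)*b/2)


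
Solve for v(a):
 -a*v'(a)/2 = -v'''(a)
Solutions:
 v(a) = C1 + Integral(C2*airyai(2^(2/3)*a/2) + C3*airybi(2^(2/3)*a/2), a)


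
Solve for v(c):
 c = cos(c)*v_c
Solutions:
 v(c) = C1 + Integral(c/cos(c), c)


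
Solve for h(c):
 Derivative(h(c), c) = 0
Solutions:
 h(c) = C1


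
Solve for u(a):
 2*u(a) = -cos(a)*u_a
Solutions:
 u(a) = C1*(sin(a) - 1)/(sin(a) + 1)


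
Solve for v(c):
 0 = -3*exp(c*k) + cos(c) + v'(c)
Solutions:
 v(c) = C1 - sin(c) + 3*exp(c*k)/k


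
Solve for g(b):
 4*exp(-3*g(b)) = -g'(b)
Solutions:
 g(b) = log(C1 - 12*b)/3
 g(b) = log((-3^(1/3) - 3^(5/6)*I)*(C1 - 4*b)^(1/3)/2)
 g(b) = log((-3^(1/3) + 3^(5/6)*I)*(C1 - 4*b)^(1/3)/2)


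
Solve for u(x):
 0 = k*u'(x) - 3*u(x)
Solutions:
 u(x) = C1*exp(3*x/k)


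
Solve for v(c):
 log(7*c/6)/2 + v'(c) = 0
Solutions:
 v(c) = C1 - c*log(c)/2 - c*log(7)/2 + c/2 + c*log(6)/2


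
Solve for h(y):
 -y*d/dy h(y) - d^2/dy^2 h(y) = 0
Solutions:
 h(y) = C1 + C2*erf(sqrt(2)*y/2)


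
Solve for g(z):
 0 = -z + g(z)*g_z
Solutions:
 g(z) = -sqrt(C1 + z^2)
 g(z) = sqrt(C1 + z^2)


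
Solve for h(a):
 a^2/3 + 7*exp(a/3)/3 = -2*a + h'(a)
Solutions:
 h(a) = C1 + a^3/9 + a^2 + 7*exp(a/3)


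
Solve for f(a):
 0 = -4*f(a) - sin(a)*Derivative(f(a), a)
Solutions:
 f(a) = C1*(cos(a)^2 + 2*cos(a) + 1)/(cos(a)^2 - 2*cos(a) + 1)


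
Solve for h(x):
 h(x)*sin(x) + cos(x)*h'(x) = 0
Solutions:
 h(x) = C1*cos(x)


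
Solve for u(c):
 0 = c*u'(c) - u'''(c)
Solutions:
 u(c) = C1 + Integral(C2*airyai(c) + C3*airybi(c), c)


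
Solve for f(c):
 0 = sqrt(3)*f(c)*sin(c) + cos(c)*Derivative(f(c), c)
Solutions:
 f(c) = C1*cos(c)^(sqrt(3))


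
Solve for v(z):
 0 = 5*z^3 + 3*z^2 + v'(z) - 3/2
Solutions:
 v(z) = C1 - 5*z^4/4 - z^3 + 3*z/2


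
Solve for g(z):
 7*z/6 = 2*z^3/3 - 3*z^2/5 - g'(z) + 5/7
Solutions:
 g(z) = C1 + z^4/6 - z^3/5 - 7*z^2/12 + 5*z/7


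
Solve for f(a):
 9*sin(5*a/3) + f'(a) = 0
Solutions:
 f(a) = C1 + 27*cos(5*a/3)/5


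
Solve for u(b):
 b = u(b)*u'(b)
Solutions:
 u(b) = -sqrt(C1 + b^2)
 u(b) = sqrt(C1 + b^2)


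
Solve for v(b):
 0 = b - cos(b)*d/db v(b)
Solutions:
 v(b) = C1 + Integral(b/cos(b), b)


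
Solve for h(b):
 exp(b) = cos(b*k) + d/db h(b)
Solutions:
 h(b) = C1 + exp(b) - sin(b*k)/k


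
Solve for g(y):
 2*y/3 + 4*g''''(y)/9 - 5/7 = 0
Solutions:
 g(y) = C1 + C2*y + C3*y^2 + C4*y^3 - y^5/80 + 15*y^4/224


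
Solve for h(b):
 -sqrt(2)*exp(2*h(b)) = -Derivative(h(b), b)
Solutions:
 h(b) = log(-sqrt(-1/(C1 + sqrt(2)*b))) - log(2)/2
 h(b) = log(-1/(C1 + sqrt(2)*b))/2 - log(2)/2


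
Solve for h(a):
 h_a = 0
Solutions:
 h(a) = C1


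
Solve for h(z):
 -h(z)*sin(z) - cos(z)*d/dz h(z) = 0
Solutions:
 h(z) = C1*cos(z)


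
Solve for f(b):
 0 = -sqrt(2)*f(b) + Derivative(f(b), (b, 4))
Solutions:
 f(b) = C1*exp(-2^(1/8)*b) + C2*exp(2^(1/8)*b) + C3*sin(2^(1/8)*b) + C4*cos(2^(1/8)*b)


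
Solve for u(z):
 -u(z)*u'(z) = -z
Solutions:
 u(z) = -sqrt(C1 + z^2)
 u(z) = sqrt(C1 + z^2)


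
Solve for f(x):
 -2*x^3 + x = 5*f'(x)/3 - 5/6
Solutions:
 f(x) = C1 - 3*x^4/10 + 3*x^2/10 + x/2


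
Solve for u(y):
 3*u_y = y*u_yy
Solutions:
 u(y) = C1 + C2*y^4


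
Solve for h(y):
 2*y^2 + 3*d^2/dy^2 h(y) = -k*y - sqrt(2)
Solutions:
 h(y) = C1 + C2*y - k*y^3/18 - y^4/18 - sqrt(2)*y^2/6


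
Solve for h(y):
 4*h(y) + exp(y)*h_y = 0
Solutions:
 h(y) = C1*exp(4*exp(-y))


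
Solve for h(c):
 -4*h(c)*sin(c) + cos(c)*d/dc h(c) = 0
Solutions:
 h(c) = C1/cos(c)^4


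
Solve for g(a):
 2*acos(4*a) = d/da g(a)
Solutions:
 g(a) = C1 + 2*a*acos(4*a) - sqrt(1 - 16*a^2)/2


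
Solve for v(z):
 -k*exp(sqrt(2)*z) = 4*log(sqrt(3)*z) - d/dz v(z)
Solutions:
 v(z) = C1 + sqrt(2)*k*exp(sqrt(2)*z)/2 + 4*z*log(z) + 2*z*(-2 + log(3))


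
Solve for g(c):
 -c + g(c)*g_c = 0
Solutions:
 g(c) = -sqrt(C1 + c^2)
 g(c) = sqrt(C1 + c^2)


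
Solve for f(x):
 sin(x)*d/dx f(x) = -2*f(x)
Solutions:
 f(x) = C1*(cos(x) + 1)/(cos(x) - 1)


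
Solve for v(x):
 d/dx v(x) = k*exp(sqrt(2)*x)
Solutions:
 v(x) = C1 + sqrt(2)*k*exp(sqrt(2)*x)/2


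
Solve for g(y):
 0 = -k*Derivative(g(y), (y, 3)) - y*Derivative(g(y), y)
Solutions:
 g(y) = C1 + Integral(C2*airyai(y*(-1/k)^(1/3)) + C3*airybi(y*(-1/k)^(1/3)), y)


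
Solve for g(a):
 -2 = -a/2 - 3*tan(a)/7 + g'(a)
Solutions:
 g(a) = C1 + a^2/4 - 2*a - 3*log(cos(a))/7


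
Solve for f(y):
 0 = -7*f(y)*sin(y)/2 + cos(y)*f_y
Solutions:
 f(y) = C1/cos(y)^(7/2)


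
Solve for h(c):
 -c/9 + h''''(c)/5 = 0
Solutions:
 h(c) = C1 + C2*c + C3*c^2 + C4*c^3 + c^5/216


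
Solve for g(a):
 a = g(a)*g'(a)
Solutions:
 g(a) = -sqrt(C1 + a^2)
 g(a) = sqrt(C1 + a^2)


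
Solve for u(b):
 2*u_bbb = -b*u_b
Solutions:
 u(b) = C1 + Integral(C2*airyai(-2^(2/3)*b/2) + C3*airybi(-2^(2/3)*b/2), b)


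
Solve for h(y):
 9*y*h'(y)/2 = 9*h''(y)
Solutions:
 h(y) = C1 + C2*erfi(y/2)


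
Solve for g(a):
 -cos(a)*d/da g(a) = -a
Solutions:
 g(a) = C1 + Integral(a/cos(a), a)


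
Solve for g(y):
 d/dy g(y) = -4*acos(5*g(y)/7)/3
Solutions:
 Integral(1/acos(5*_y/7), (_y, g(y))) = C1 - 4*y/3


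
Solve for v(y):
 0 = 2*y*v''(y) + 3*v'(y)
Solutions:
 v(y) = C1 + C2/sqrt(y)


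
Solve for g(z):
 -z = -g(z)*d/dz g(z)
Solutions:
 g(z) = -sqrt(C1 + z^2)
 g(z) = sqrt(C1 + z^2)


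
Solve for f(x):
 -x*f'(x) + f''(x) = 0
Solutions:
 f(x) = C1 + C2*erfi(sqrt(2)*x/2)


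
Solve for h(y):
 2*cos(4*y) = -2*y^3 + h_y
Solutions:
 h(y) = C1 + y^4/2 + sin(4*y)/2


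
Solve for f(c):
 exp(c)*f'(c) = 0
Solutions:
 f(c) = C1


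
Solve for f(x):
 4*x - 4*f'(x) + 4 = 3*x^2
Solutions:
 f(x) = C1 - x^3/4 + x^2/2 + x


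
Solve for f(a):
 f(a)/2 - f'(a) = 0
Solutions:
 f(a) = C1*exp(a/2)


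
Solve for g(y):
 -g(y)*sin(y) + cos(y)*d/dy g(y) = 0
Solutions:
 g(y) = C1/cos(y)


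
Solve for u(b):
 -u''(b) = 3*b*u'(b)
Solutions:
 u(b) = C1 + C2*erf(sqrt(6)*b/2)


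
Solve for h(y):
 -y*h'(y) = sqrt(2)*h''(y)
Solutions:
 h(y) = C1 + C2*erf(2^(1/4)*y/2)


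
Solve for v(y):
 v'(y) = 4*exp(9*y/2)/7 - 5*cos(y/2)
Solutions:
 v(y) = C1 + 8*exp(9*y/2)/63 - 10*sin(y/2)


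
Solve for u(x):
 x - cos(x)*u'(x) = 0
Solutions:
 u(x) = C1 + Integral(x/cos(x), x)


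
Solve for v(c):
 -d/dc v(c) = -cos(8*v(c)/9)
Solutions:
 -c - 9*log(sin(8*v(c)/9) - 1)/16 + 9*log(sin(8*v(c)/9) + 1)/16 = C1


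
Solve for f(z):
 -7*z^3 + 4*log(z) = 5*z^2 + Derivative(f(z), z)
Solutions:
 f(z) = C1 - 7*z^4/4 - 5*z^3/3 + 4*z*log(z) - 4*z


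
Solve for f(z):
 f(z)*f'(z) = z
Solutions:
 f(z) = -sqrt(C1 + z^2)
 f(z) = sqrt(C1 + z^2)


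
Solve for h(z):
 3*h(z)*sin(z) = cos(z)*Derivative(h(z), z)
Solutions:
 h(z) = C1/cos(z)^3


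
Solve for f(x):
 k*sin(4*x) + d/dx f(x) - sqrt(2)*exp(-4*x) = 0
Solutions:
 f(x) = C1 + k*cos(4*x)/4 - sqrt(2)*exp(-4*x)/4


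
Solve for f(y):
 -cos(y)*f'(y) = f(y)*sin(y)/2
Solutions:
 f(y) = C1*sqrt(cos(y))


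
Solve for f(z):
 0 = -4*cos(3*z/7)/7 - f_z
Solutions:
 f(z) = C1 - 4*sin(3*z/7)/3


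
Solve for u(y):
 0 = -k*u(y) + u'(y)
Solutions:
 u(y) = C1*exp(k*y)


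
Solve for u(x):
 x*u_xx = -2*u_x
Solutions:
 u(x) = C1 + C2/x


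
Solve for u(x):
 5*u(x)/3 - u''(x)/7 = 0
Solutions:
 u(x) = C1*exp(-sqrt(105)*x/3) + C2*exp(sqrt(105)*x/3)


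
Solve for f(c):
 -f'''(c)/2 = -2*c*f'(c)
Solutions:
 f(c) = C1 + Integral(C2*airyai(2^(2/3)*c) + C3*airybi(2^(2/3)*c), c)


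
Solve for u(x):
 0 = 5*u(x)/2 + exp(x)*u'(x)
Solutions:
 u(x) = C1*exp(5*exp(-x)/2)


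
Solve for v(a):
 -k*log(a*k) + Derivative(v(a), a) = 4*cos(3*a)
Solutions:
 v(a) = C1 + a*k*(log(a*k) - 1) + 4*sin(3*a)/3


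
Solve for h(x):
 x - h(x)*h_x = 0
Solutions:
 h(x) = -sqrt(C1 + x^2)
 h(x) = sqrt(C1 + x^2)


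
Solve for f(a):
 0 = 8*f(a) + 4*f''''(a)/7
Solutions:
 f(a) = (C1*sin(2^(3/4)*7^(1/4)*a/2) + C2*cos(2^(3/4)*7^(1/4)*a/2))*exp(-2^(3/4)*7^(1/4)*a/2) + (C3*sin(2^(3/4)*7^(1/4)*a/2) + C4*cos(2^(3/4)*7^(1/4)*a/2))*exp(2^(3/4)*7^(1/4)*a/2)


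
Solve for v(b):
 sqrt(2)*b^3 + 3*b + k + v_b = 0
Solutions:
 v(b) = C1 - sqrt(2)*b^4/4 - 3*b^2/2 - b*k


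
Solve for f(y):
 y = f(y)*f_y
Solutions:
 f(y) = -sqrt(C1 + y^2)
 f(y) = sqrt(C1 + y^2)


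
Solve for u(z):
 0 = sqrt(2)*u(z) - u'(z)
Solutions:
 u(z) = C1*exp(sqrt(2)*z)


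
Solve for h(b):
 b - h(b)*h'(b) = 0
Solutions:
 h(b) = -sqrt(C1 + b^2)
 h(b) = sqrt(C1 + b^2)


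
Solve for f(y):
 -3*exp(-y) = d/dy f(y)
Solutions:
 f(y) = C1 + 3*exp(-y)


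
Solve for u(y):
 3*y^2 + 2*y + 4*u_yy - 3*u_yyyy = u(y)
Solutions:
 u(y) = C1*exp(-y) + C2*exp(y) + C3*exp(-sqrt(3)*y/3) + C4*exp(sqrt(3)*y/3) + 3*y^2 + 2*y + 24


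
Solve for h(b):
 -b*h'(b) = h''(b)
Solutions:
 h(b) = C1 + C2*erf(sqrt(2)*b/2)


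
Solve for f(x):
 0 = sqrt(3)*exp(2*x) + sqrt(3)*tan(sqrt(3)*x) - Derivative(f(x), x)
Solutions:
 f(x) = C1 + sqrt(3)*exp(2*x)/2 - log(cos(sqrt(3)*x))
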